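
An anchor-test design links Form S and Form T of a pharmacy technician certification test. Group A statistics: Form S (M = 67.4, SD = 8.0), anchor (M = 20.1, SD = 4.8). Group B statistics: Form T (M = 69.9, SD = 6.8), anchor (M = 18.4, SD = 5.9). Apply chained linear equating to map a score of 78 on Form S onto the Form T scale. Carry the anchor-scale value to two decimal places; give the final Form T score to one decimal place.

79.2

Form S → anchor (Group A): v = (4.8/8.0)(78 − 67.4) + 20.1 = 26.46
anchor → Form T (Group B): y = (6.8/5.9)(26.46 − 18.4) + 69.9 = 79.2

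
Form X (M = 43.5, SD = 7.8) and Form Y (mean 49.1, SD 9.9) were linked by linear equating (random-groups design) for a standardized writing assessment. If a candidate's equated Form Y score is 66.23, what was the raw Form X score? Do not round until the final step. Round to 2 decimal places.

Invert y = (SD_Y/SD_X)(x − M_X) + M_Y:
x = (SD_X/SD_Y)(y − M_Y) + M_X = (7.8/9.9)(66.23 − 49.1) + 43.5
x = 0.787879 × 17.130 + 43.5 = 57.00

57.00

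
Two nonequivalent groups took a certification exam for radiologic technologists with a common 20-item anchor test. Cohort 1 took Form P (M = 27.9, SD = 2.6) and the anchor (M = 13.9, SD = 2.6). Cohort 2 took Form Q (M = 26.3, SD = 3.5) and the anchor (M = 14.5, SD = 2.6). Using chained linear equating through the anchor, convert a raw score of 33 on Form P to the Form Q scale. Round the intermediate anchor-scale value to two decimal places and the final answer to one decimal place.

Form P → anchor (Cohort 1): v = (2.6/2.6)(33 − 27.9) + 13.9 = 19.00
anchor → Form Q (Cohort 2): y = (3.5/2.6)(19.00 − 14.5) + 26.3 = 32.4

32.4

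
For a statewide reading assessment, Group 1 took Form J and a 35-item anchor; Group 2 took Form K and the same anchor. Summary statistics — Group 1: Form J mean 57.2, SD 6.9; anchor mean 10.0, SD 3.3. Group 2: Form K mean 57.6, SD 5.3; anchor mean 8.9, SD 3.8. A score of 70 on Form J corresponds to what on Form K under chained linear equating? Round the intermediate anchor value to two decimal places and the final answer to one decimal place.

Form J → anchor (Group 1): v = (3.3/6.9)(70 − 57.2) + 10.0 = 16.12
anchor → Form K (Group 2): y = (5.3/3.8)(16.12 − 8.9) + 57.6 = 67.7

67.7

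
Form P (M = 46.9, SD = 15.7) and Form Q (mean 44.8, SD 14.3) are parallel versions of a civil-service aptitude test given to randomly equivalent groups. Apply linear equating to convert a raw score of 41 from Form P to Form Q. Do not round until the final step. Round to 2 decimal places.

Linear equating: y = (SD_Y/SD_X)(x − M_X) + M_Y
y = (14.3/15.7)(41 − 46.9) + 44.8
y = 0.910828 × -5.9 + 44.8 = -5.3739 + 44.8 = 39.43

39.43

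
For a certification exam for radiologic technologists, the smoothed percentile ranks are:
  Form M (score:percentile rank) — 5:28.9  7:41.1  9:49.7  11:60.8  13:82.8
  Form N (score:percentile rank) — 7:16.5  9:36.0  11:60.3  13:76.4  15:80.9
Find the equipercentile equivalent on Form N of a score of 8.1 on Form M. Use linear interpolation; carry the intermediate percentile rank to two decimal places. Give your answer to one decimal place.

9.8

PR of 8.1 on Form M: 41.1 + (8.1 − 7)/(9 − 7) × (49.7 − 41.1) = 45.83
On Form N, PR 45.83 falls between score 9 (PR 36.0) and 11 (PR 60.3).
Interpolate: 9 + (45.83 − 36.0)/(60.3 − 36.0) × (11 − 9) = 9.8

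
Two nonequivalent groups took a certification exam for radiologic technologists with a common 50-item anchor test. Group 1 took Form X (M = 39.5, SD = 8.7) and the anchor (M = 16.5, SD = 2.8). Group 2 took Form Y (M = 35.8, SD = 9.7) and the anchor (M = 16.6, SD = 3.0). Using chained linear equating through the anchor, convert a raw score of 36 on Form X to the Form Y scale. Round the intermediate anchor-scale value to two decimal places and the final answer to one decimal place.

31.8

Form X → anchor (Group 1): v = (2.8/8.7)(36 − 39.5) + 16.5 = 15.37
anchor → Form Y (Group 2): y = (9.7/3.0)(15.37 − 16.6) + 35.8 = 31.8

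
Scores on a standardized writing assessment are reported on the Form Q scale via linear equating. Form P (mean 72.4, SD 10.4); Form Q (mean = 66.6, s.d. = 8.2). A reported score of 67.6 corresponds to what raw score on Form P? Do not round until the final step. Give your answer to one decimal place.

Invert y = (SD_Y/SD_X)(x − M_X) + M_Y:
x = (SD_X/SD_Y)(y − M_Y) + M_X = (10.4/8.2)(67.6 − 66.6) + 72.4
x = 1.268293 × 1.000 + 72.4 = 73.7

73.7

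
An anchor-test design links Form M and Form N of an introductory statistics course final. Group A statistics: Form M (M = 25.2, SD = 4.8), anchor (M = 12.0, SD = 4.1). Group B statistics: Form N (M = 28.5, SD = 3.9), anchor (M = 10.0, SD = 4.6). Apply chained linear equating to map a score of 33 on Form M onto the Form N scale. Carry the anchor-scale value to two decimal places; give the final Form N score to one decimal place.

35.8

Form M → anchor (Group A): v = (4.1/4.8)(33 − 25.2) + 12.0 = 18.66
anchor → Form N (Group B): y = (3.9/4.6)(18.66 − 10.0) + 28.5 = 35.8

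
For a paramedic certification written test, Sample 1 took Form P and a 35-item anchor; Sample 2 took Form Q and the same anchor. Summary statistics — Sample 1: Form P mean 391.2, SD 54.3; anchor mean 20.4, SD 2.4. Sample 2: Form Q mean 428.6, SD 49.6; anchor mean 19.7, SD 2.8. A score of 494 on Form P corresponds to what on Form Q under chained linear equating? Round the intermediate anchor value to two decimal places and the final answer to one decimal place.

Form P → anchor (Sample 1): v = (2.4/54.3)(494 − 391.2) + 20.4 = 24.94
anchor → Form Q (Sample 2): y = (49.6/2.8)(24.94 − 19.7) + 428.6 = 521.4

521.4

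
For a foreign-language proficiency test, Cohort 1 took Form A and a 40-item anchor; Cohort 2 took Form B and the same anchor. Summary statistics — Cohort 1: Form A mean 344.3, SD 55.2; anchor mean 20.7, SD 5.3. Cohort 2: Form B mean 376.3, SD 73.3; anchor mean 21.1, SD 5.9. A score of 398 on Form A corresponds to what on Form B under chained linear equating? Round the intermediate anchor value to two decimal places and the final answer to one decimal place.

435.4

Form A → anchor (Cohort 1): v = (5.3/55.2)(398 − 344.3) + 20.7 = 25.86
anchor → Form B (Cohort 2): y = (73.3/5.9)(25.86 − 21.1) + 376.3 = 435.4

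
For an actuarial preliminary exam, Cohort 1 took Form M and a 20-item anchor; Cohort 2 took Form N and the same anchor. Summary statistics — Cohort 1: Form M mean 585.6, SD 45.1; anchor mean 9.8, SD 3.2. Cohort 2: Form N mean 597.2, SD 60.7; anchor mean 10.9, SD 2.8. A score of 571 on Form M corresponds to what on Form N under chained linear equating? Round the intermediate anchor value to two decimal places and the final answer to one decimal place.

550.8

Form M → anchor (Cohort 1): v = (3.2/45.1)(571 − 585.6) + 9.8 = 8.76
anchor → Form N (Cohort 2): y = (60.7/2.8)(8.76 − 10.9) + 597.2 = 550.8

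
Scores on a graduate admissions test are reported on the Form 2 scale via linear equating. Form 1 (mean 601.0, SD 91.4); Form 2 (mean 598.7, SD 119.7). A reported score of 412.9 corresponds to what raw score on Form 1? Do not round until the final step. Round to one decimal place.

459.1

Invert y = (SD_Y/SD_X)(x − M_X) + M_Y:
x = (SD_X/SD_Y)(y − M_Y) + M_X = (91.4/119.7)(412.9 − 598.7) + 601.0
x = 0.763576 × -185.800 + 601.0 = 459.1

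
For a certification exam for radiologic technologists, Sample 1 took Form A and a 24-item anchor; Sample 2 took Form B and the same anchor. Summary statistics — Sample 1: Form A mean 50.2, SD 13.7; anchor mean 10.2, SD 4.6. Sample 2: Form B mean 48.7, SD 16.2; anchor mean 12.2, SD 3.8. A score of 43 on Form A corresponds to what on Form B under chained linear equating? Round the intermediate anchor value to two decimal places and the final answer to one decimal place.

Form A → anchor (Sample 1): v = (4.6/13.7)(43 − 50.2) + 10.2 = 7.78
anchor → Form B (Sample 2): y = (16.2/3.8)(7.78 − 12.2) + 48.7 = 29.9

29.9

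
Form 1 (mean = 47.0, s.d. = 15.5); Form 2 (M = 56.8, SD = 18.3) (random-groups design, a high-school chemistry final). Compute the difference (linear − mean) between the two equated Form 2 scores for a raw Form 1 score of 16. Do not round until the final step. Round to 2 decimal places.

-5.60

Mean-equated: 16 + (56.8 − 47.0) = 25.80
Linear-equated: (18.3/15.5)(16 − 47.0) + 56.8 = 20.200
Difference = 20.200 − 25.80 = -5.60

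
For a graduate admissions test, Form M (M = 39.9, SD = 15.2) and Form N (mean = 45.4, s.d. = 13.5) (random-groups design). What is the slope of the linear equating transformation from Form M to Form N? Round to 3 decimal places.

0.888

A = SD_Y / SD_X = 13.5 / 15.2 = 0.888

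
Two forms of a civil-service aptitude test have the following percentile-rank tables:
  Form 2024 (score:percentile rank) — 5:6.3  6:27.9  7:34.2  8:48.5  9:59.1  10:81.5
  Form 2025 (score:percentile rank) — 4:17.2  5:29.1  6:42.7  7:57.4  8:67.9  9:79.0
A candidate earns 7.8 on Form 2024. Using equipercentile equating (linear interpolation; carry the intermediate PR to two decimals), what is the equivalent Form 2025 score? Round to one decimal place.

6.2

PR of 7.8 on Form 2024: 34.2 + (7.8 − 7)/(8 − 7) × (48.5 − 34.2) = 45.64
On Form 2025, PR 45.64 falls between score 6 (PR 42.7) and 7 (PR 57.4).
Interpolate: 6 + (45.64 − 42.7)/(57.4 − 42.7) × (7 − 6) = 6.2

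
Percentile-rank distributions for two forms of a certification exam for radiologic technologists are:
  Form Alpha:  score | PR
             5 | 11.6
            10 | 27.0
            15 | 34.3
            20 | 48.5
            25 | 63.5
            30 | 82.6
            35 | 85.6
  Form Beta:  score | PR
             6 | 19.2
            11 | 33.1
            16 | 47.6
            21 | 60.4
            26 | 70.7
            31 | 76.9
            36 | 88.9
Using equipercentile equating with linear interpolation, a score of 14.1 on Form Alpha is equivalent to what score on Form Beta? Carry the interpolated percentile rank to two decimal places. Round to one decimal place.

11.0

PR of 14.1 on Form Alpha: 27.0 + (14.1 − 10)/(15 − 10) × (34.3 − 27.0) = 32.99
On Form Beta, PR 32.99 falls between score 6 (PR 19.2) and 11 (PR 33.1).
Interpolate: 6 + (32.99 − 19.2)/(33.1 − 19.2) × (11 − 6) = 11.0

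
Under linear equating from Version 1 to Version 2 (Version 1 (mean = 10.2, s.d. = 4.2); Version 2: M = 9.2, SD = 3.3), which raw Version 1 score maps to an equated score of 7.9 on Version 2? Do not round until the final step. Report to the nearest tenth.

Invert y = (SD_Y/SD_X)(x − M_X) + M_Y:
x = (SD_X/SD_Y)(y − M_Y) + M_X = (4.2/3.3)(7.9 − 9.2) + 10.2
x = 1.272727 × -1.300 + 10.2 = 8.5

8.5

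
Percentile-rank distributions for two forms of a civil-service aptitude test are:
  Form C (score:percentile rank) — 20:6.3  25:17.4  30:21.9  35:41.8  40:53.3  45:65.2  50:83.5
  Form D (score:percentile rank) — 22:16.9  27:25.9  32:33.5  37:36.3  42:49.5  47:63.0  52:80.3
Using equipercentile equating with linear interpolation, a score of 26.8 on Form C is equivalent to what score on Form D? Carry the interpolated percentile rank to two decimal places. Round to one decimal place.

23.2

PR of 26.8 on Form C: 17.4 + (26.8 − 25)/(30 − 25) × (21.9 − 17.4) = 19.02
On Form D, PR 19.02 falls between score 22 (PR 16.9) and 27 (PR 25.9).
Interpolate: 22 + (19.02 − 16.9)/(25.9 − 16.9) × (27 − 22) = 23.2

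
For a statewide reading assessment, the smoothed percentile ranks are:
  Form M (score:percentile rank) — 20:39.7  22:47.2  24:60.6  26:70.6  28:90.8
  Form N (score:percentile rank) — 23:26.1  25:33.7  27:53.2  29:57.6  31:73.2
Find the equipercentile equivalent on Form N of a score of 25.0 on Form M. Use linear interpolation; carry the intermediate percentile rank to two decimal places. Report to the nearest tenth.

30.0

PR of 25.0 on Form M: 60.6 + (25.0 − 24)/(26 − 24) × (70.6 − 60.6) = 65.60
On Form N, PR 65.60 falls between score 29 (PR 57.6) and 31 (PR 73.2).
Interpolate: 29 + (65.60 − 57.6)/(73.2 − 57.6) × (31 − 29) = 30.0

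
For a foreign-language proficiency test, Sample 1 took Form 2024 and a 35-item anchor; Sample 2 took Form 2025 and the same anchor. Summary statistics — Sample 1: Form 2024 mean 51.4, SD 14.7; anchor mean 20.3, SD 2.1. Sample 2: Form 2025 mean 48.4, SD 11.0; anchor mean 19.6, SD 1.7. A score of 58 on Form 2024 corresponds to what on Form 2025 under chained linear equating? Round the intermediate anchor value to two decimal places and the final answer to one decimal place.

59.0

Form 2024 → anchor (Sample 1): v = (2.1/14.7)(58 − 51.4) + 20.3 = 21.24
anchor → Form 2025 (Sample 2): y = (11.0/1.7)(21.24 − 19.6) + 48.4 = 59.0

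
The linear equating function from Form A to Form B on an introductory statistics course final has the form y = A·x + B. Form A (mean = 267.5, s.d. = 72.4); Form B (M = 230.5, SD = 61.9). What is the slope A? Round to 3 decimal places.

0.855

A = SD_Y / SD_X = 61.9 / 72.4 = 0.855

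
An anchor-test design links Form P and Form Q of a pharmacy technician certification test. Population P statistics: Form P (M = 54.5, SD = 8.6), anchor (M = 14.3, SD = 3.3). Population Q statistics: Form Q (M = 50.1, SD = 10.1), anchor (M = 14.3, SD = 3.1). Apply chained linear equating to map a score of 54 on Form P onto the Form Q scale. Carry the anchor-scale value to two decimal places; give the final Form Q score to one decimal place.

49.5

Form P → anchor (Population P): v = (3.3/8.6)(54 − 54.5) + 14.3 = 14.11
anchor → Form Q (Population Q): y = (10.1/3.1)(14.11 − 14.3) + 50.1 = 49.5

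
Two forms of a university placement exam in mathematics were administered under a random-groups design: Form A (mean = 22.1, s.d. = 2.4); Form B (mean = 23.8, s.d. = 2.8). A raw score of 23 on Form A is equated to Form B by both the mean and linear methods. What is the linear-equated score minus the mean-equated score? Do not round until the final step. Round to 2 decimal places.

0.15

Mean-equated: 23 + (23.8 − 22.1) = 24.70
Linear-equated: (2.8/2.4)(23 − 22.1) + 23.8 = 24.850
Difference = 24.850 − 24.70 = 0.15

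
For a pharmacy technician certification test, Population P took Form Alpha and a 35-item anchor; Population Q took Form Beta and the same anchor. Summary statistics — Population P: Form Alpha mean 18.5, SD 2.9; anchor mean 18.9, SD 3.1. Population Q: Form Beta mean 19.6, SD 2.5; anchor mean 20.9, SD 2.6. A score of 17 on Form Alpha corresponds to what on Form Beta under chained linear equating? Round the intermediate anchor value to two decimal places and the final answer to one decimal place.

Form Alpha → anchor (Population P): v = (3.1/2.9)(17 − 18.5) + 18.9 = 17.30
anchor → Form Beta (Population Q): y = (2.5/2.6)(17.30 − 20.9) + 19.6 = 16.1

16.1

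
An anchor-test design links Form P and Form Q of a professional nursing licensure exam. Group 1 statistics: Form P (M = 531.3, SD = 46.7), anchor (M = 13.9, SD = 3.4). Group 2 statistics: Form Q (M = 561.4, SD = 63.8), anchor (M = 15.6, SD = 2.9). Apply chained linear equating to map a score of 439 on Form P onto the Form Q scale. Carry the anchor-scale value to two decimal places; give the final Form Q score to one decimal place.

Form P → anchor (Group 1): v = (3.4/46.7)(439 − 531.3) + 13.9 = 7.18
anchor → Form Q (Group 2): y = (63.8/2.9)(7.18 − 15.6) + 561.4 = 376.2

376.2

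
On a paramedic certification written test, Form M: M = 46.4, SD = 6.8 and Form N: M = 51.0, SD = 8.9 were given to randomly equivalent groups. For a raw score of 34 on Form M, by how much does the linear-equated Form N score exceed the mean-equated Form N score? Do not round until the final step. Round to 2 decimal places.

Mean-equated: 34 + (51.0 − 46.4) = 38.60
Linear-equated: (8.9/6.8)(34 − 46.4) + 51.0 = 34.771
Difference = 34.771 − 38.60 = -3.83

-3.83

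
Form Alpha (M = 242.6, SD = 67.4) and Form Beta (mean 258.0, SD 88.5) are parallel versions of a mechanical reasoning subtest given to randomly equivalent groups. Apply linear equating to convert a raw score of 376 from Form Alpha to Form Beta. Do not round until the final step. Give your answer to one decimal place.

433.2

Linear equating: y = (SD_Y/SD_X)(x − M_X) + M_Y
y = (88.5/67.4)(376 − 242.6) + 258.0
y = 1.313056 × 133.4 + 258.0 = 175.1617 + 258.0 = 433.2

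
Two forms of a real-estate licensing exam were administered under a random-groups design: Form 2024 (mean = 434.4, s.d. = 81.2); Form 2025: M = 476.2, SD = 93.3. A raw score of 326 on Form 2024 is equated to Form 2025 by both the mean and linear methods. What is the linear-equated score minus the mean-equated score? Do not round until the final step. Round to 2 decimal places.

Mean-equated: 326 + (476.2 − 434.4) = 367.80
Linear-equated: (93.3/81.2)(326 − 434.4) + 476.2 = 351.647
Difference = 351.647 − 367.80 = -16.15

-16.15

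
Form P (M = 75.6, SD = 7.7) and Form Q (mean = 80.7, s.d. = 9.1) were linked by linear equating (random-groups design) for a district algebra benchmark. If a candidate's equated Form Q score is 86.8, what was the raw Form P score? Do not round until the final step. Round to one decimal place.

80.8

Invert y = (SD_Y/SD_X)(x − M_X) + M_Y:
x = (SD_X/SD_Y)(y − M_Y) + M_X = (7.7/9.1)(86.8 − 80.7) + 75.6
x = 0.846154 × 6.100 + 75.6 = 80.8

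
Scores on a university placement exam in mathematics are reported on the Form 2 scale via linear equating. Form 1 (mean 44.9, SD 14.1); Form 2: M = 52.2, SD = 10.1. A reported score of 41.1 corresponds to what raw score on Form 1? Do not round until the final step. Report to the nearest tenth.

29.4

Invert y = (SD_Y/SD_X)(x − M_X) + M_Y:
x = (SD_X/SD_Y)(y − M_Y) + M_X = (14.1/10.1)(41.1 − 52.2) + 44.9
x = 1.396040 × -11.100 + 44.9 = 29.4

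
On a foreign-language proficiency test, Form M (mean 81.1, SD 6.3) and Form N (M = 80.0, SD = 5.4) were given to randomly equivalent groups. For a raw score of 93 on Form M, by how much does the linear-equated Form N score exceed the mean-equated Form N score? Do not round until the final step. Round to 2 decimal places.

-1.70

Mean-equated: 93 + (80.0 − 81.1) = 91.90
Linear-equated: (5.4/6.3)(93 − 81.1) + 80.0 = 90.200
Difference = 90.200 − 91.90 = -1.70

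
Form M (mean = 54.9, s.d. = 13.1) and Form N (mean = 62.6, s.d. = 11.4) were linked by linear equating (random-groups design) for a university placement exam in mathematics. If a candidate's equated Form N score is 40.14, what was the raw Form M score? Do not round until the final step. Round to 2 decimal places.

29.09

Invert y = (SD_Y/SD_X)(x − M_X) + M_Y:
x = (SD_X/SD_Y)(y − M_Y) + M_X = (13.1/11.4)(40.14 − 62.6) + 54.9
x = 1.149123 × -22.460 + 54.9 = 29.09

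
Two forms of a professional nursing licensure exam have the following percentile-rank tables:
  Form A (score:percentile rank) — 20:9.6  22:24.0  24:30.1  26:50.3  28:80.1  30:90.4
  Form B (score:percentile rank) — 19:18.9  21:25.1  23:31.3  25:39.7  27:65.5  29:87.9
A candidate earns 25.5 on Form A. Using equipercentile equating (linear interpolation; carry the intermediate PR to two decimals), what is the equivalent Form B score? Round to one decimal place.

25.4

PR of 25.5 on Form A: 30.1 + (25.5 − 24)/(26 − 24) × (50.3 − 30.1) = 45.25
On Form B, PR 45.25 falls between score 25 (PR 39.7) and 27 (PR 65.5).
Interpolate: 25 + (45.25 − 39.7)/(65.5 − 39.7) × (27 − 25) = 25.4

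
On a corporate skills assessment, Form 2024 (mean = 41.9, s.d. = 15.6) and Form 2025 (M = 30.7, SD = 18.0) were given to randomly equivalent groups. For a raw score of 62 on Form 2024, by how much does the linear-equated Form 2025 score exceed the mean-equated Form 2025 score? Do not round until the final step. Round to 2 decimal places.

Mean-equated: 62 + (30.7 − 41.9) = 50.80
Linear-equated: (18.0/15.6)(62 − 41.9) + 30.7 = 53.892
Difference = 53.892 − 50.80 = 3.09

3.09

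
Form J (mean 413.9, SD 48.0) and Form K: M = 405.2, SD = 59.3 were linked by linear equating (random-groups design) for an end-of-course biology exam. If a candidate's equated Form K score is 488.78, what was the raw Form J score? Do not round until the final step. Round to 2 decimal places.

481.55

Invert y = (SD_Y/SD_X)(x − M_X) + M_Y:
x = (SD_X/SD_Y)(y − M_Y) + M_X = (48.0/59.3)(488.78 − 405.2) + 413.9
x = 0.809444 × 83.580 + 413.9 = 481.55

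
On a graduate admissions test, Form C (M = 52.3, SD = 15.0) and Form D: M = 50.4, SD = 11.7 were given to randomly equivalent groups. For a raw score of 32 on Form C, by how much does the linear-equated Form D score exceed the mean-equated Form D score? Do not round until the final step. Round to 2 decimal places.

Mean-equated: 32 + (50.4 − 52.3) = 30.10
Linear-equated: (11.7/15.0)(32 − 52.3) + 50.4 = 34.566
Difference = 34.566 − 30.10 = 4.47

4.47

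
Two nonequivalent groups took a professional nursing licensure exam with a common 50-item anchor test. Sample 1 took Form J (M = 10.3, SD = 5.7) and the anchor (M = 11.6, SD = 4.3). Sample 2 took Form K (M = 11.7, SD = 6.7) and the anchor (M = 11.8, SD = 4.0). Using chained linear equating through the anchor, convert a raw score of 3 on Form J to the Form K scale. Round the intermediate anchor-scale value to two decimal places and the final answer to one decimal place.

Form J → anchor (Sample 1): v = (4.3/5.7)(3 − 10.3) + 11.6 = 6.09
anchor → Form K (Sample 2): y = (6.7/4.0)(6.09 − 11.8) + 11.7 = 2.1

2.1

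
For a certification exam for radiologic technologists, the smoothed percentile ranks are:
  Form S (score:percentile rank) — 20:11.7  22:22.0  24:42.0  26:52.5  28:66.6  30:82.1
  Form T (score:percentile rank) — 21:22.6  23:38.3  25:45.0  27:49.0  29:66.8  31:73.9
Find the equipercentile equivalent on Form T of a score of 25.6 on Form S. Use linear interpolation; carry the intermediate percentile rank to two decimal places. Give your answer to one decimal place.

27.2

PR of 25.6 on Form S: 42.0 + (25.6 − 24)/(26 − 24) × (52.5 − 42.0) = 50.40
On Form T, PR 50.40 falls between score 27 (PR 49.0) and 29 (PR 66.8).
Interpolate: 27 + (50.40 − 49.0)/(66.8 − 49.0) × (29 − 27) = 27.2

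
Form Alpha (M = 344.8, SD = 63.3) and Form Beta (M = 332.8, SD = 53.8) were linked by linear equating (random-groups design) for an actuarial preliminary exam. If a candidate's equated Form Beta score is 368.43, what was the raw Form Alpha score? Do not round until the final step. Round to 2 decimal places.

386.72

Invert y = (SD_Y/SD_X)(x − M_X) + M_Y:
x = (SD_X/SD_Y)(y − M_Y) + M_X = (63.3/53.8)(368.43 − 332.8) + 344.8
x = 1.176580 × 35.630 + 344.8 = 386.72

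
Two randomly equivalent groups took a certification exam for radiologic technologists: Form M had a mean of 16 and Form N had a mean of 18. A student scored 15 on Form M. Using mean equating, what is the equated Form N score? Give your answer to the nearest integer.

Mean equating: y = x + (M_Y − M_X) = 15 + (18 − 16) = 17

17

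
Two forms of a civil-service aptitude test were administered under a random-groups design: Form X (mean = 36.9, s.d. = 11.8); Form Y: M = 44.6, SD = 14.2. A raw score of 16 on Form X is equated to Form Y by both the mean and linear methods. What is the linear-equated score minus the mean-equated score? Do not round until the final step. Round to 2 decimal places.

Mean-equated: 16 + (44.6 − 36.9) = 23.70
Linear-equated: (14.2/11.8)(16 − 36.9) + 44.6 = 19.449
Difference = 19.449 − 23.70 = -4.25

-4.25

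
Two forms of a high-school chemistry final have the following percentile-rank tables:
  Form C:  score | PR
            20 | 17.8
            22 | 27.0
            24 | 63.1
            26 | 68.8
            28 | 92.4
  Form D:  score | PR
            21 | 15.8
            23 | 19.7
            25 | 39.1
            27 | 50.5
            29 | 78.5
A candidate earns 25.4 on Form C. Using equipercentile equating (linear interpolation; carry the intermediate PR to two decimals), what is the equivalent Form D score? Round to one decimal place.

PR of 25.4 on Form C: 63.1 + (25.4 − 24)/(26 − 24) × (68.8 − 63.1) = 67.09
On Form D, PR 67.09 falls between score 27 (PR 50.5) and 29 (PR 78.5).
Interpolate: 27 + (67.09 − 50.5)/(78.5 − 50.5) × (29 − 27) = 28.2

28.2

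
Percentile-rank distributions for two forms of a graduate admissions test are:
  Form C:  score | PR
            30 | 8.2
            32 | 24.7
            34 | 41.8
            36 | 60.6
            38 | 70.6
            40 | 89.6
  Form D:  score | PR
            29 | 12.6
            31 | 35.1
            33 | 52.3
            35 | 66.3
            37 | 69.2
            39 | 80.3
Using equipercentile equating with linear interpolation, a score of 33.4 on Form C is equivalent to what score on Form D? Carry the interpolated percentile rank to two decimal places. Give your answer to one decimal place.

PR of 33.4 on Form C: 24.7 + (33.4 − 32)/(34 − 32) × (41.8 − 24.7) = 36.67
On Form D, PR 36.67 falls between score 31 (PR 35.1) and 33 (PR 52.3).
Interpolate: 31 + (36.67 − 35.1)/(52.3 − 35.1) × (33 − 31) = 31.2

31.2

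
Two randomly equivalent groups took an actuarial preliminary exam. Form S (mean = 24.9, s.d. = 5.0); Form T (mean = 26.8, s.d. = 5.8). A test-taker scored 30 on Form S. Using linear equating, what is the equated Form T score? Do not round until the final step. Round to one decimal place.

Linear equating: y = (SD_Y/SD_X)(x − M_X) + M_Y
y = (5.8/5.0)(30 − 24.9) + 26.8
y = 1.160000 × 5.1 + 26.8 = 5.9160 + 26.8 = 32.7

32.7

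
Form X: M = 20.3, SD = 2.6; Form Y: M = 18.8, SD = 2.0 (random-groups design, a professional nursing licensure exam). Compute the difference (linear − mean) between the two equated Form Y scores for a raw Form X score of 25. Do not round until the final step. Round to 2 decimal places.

-1.08

Mean-equated: 25 + (18.8 − 20.3) = 23.50
Linear-equated: (2.0/2.6)(25 − 20.3) + 18.8 = 22.415
Difference = 22.415 − 23.50 = -1.08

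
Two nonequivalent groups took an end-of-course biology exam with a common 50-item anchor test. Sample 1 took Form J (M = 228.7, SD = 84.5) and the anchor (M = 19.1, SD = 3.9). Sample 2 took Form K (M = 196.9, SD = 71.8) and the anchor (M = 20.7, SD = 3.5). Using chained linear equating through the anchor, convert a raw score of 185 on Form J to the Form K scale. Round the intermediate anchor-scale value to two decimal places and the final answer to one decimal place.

122.6

Form J → anchor (Sample 1): v = (3.9/84.5)(185 − 228.7) + 19.1 = 17.08
anchor → Form K (Sample 2): y = (71.8/3.5)(17.08 − 20.7) + 196.9 = 122.6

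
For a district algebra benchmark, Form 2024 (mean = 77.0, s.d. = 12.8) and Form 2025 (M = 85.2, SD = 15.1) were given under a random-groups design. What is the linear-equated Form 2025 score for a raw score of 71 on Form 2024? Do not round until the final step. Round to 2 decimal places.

78.12

Linear equating: y = (SD_Y/SD_X)(x − M_X) + M_Y
y = (15.1/12.8)(71 − 77.0) + 85.2
y = 1.179688 × -6.0 + 85.2 = -7.0781 + 85.2 = 78.12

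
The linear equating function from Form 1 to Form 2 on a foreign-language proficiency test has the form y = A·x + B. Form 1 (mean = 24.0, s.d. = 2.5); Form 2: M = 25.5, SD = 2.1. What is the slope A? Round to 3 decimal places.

A = SD_Y / SD_X = 2.1 / 2.5 = 0.840

0.840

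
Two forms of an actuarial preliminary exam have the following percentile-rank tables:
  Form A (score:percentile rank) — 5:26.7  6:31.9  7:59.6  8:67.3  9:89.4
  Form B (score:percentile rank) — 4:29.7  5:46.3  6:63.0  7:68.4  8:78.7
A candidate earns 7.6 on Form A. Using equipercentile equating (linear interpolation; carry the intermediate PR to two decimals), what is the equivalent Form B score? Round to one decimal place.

PR of 7.6 on Form A: 59.6 + (7.6 − 7)/(8 − 7) × (67.3 − 59.6) = 64.22
On Form B, PR 64.22 falls between score 6 (PR 63.0) and 7 (PR 68.4).
Interpolate: 6 + (64.22 − 63.0)/(68.4 − 63.0) × (7 − 6) = 6.2

6.2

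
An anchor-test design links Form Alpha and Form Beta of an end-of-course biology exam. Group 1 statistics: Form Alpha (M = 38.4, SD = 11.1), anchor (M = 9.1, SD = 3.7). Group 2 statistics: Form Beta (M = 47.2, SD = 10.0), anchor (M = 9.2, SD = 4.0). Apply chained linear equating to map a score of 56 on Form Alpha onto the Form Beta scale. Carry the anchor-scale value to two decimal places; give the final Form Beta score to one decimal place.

61.6

Form Alpha → anchor (Group 1): v = (3.7/11.1)(56 − 38.4) + 9.1 = 14.97
anchor → Form Beta (Group 2): y = (10.0/4.0)(14.97 − 9.2) + 47.2 = 61.6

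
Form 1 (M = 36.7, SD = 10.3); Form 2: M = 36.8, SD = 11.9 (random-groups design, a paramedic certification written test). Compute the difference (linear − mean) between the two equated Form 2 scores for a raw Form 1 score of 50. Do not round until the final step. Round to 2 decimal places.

2.07

Mean-equated: 50 + (36.8 − 36.7) = 50.10
Linear-equated: (11.9/10.3)(50 − 36.7) + 36.8 = 52.166
Difference = 52.166 − 50.10 = 2.07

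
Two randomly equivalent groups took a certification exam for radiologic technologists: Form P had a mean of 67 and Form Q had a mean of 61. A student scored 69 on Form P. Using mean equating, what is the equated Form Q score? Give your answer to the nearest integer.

Mean equating: y = x + (M_Y − M_X) = 69 + (61 − 67) = 63

63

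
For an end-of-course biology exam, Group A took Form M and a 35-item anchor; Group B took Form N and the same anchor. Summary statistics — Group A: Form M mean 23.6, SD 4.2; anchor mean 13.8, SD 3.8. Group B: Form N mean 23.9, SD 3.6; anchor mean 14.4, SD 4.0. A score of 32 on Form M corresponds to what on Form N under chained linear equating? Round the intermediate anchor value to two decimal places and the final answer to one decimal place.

Form M → anchor (Group A): v = (3.8/4.2)(32 − 23.6) + 13.8 = 21.40
anchor → Form N (Group B): y = (3.6/4.0)(21.40 − 14.4) + 23.9 = 30.2

30.2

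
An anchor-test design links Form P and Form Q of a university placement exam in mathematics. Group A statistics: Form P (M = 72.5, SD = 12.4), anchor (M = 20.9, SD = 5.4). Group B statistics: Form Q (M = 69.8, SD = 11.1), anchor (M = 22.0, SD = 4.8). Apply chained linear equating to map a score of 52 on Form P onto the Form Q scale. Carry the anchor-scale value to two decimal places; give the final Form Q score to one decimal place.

46.6

Form P → anchor (Group A): v = (5.4/12.4)(52 − 72.5) + 20.9 = 11.97
anchor → Form Q (Group B): y = (11.1/4.8)(11.97 − 22.0) + 69.8 = 46.6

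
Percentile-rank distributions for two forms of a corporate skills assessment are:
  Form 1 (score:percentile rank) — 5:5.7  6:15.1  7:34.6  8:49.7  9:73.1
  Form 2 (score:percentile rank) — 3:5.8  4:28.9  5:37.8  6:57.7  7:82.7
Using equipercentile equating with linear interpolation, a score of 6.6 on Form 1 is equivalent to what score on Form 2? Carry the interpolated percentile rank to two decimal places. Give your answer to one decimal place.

PR of 6.6 on Form 1: 15.1 + (6.6 − 6)/(7 − 6) × (34.6 − 15.1) = 26.80
On Form 2, PR 26.80 falls between score 3 (PR 5.8) and 4 (PR 28.9).
Interpolate: 3 + (26.80 − 5.8)/(28.9 − 5.8) × (4 − 3) = 3.9

3.9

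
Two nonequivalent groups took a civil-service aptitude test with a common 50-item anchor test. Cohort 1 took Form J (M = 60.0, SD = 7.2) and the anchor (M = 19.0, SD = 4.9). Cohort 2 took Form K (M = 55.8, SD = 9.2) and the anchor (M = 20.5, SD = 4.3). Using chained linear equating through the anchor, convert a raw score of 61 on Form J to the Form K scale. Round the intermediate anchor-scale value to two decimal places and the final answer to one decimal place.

Form J → anchor (Cohort 1): v = (4.9/7.2)(61 − 60.0) + 19.0 = 19.68
anchor → Form K (Cohort 2): y = (9.2/4.3)(19.68 − 20.5) + 55.8 = 54.0

54.0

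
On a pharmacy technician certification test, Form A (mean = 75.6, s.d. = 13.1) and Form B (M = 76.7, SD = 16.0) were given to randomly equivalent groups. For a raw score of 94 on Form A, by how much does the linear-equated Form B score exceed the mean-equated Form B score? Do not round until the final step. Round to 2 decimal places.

Mean-equated: 94 + (76.7 − 75.6) = 95.10
Linear-equated: (16.0/13.1)(94 − 75.6) + 76.7 = 99.173
Difference = 99.173 − 95.10 = 4.07

4.07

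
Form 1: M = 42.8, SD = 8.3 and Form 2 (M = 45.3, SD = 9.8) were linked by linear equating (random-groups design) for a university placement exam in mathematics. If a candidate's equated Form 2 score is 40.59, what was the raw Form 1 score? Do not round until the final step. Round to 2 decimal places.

38.81

Invert y = (SD_Y/SD_X)(x − M_X) + M_Y:
x = (SD_X/SD_Y)(y − M_Y) + M_X = (8.3/9.8)(40.59 − 45.3) + 42.8
x = 0.846939 × -4.710 + 42.8 = 38.81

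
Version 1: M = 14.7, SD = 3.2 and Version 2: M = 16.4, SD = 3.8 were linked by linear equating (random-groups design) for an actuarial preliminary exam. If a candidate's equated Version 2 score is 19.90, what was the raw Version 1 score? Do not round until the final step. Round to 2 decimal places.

Invert y = (SD_Y/SD_X)(x − M_X) + M_Y:
x = (SD_X/SD_Y)(y − M_Y) + M_X = (3.2/3.8)(19.90 − 16.4) + 14.7
x = 0.842105 × 3.500 + 14.7 = 17.65

17.65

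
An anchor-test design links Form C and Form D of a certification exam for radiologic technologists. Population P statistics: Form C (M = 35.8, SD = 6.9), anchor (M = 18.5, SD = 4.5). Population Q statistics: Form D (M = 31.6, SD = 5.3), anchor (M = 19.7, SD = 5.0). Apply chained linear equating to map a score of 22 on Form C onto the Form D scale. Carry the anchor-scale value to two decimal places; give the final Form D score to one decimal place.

Form C → anchor (Population P): v = (4.5/6.9)(22 − 35.8) + 18.5 = 9.50
anchor → Form D (Population Q): y = (5.3/5.0)(9.50 − 19.7) + 31.6 = 20.8

20.8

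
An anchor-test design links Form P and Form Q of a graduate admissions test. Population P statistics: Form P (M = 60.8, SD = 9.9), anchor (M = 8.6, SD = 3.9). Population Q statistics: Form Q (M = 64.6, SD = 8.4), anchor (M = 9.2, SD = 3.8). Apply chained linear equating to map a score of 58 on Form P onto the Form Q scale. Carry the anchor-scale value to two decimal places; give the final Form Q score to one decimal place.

Form P → anchor (Population P): v = (3.9/9.9)(58 − 60.8) + 8.6 = 7.50
anchor → Form Q (Population Q): y = (8.4/3.8)(7.50 − 9.2) + 64.6 = 60.8

60.8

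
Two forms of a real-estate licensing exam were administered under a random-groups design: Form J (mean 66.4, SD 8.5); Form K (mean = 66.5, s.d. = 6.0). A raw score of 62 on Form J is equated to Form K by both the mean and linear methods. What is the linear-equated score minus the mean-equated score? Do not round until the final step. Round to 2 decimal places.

1.29

Mean-equated: 62 + (66.5 − 66.4) = 62.10
Linear-equated: (6.0/8.5)(62 − 66.4) + 66.5 = 63.394
Difference = 63.394 − 62.10 = 1.29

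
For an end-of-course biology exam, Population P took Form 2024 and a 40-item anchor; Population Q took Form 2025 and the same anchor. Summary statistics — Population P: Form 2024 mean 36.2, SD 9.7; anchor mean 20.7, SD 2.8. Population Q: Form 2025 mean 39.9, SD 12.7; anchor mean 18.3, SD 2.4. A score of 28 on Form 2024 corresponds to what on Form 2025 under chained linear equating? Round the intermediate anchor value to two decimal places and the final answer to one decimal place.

40.1

Form 2024 → anchor (Population P): v = (2.8/9.7)(28 − 36.2) + 20.7 = 18.33
anchor → Form 2025 (Population Q): y = (12.7/2.4)(18.33 − 18.3) + 39.9 = 40.1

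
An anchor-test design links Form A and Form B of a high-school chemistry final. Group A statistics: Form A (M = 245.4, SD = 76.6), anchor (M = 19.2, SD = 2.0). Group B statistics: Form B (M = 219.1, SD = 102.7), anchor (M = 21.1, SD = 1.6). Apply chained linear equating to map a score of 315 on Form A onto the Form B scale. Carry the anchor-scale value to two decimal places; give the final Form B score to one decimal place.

Form A → anchor (Group A): v = (2.0/76.6)(315 − 245.4) + 19.2 = 21.02
anchor → Form B (Group B): y = (102.7/1.6)(21.02 − 21.1) + 219.1 = 214.0

214.0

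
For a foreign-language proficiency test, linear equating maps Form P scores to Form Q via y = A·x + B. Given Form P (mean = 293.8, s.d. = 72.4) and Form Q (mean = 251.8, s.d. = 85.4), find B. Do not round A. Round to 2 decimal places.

A = SD_Y / SD_X = 85.4 / 72.4 = 1.179558
B = M_Y − A·M_X = 251.8 − 1.179558 × 293.8 = -94.75

-94.75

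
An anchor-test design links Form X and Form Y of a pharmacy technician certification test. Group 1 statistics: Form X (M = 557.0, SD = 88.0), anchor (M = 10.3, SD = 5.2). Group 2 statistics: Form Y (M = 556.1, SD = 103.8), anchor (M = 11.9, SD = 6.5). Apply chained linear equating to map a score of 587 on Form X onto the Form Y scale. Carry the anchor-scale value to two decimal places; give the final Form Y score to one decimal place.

Form X → anchor (Group 1): v = (5.2/88.0)(587 − 557.0) + 10.3 = 12.07
anchor → Form Y (Group 2): y = (103.8/6.5)(12.07 − 11.9) + 556.1 = 558.8

558.8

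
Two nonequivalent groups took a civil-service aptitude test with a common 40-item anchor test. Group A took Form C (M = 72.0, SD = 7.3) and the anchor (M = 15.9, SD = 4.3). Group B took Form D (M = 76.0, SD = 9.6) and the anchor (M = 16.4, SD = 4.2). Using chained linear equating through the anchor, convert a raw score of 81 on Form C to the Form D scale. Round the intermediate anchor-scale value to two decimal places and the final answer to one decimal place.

Form C → anchor (Group A): v = (4.3/7.3)(81 − 72.0) + 15.9 = 21.20
anchor → Form D (Group B): y = (9.6/4.2)(21.20 − 16.4) + 76.0 = 87.0

87.0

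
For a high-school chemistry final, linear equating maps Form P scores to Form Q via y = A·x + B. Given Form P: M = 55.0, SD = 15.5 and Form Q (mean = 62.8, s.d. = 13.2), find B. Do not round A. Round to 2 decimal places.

15.96

A = SD_Y / SD_X = 13.2 / 15.5 = 0.851613
B = M_Y − A·M_X = 62.8 − 0.851613 × 55.0 = 15.96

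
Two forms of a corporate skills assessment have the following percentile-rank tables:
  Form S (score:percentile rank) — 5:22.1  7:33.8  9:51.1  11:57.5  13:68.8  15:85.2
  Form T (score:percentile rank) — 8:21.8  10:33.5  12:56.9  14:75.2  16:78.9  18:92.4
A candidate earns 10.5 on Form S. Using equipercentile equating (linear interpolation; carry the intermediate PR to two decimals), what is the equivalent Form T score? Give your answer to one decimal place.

11.9

PR of 10.5 on Form S: 51.1 + (10.5 − 9)/(11 − 9) × (57.5 − 51.1) = 55.90
On Form T, PR 55.90 falls between score 10 (PR 33.5) and 12 (PR 56.9).
Interpolate: 10 + (55.90 − 33.5)/(56.9 − 33.5) × (12 − 10) = 11.9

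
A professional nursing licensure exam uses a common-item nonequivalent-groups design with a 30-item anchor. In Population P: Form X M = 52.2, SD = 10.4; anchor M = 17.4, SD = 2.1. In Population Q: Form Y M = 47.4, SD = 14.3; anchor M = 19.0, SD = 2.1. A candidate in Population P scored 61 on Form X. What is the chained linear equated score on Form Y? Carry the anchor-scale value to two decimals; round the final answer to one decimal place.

Form X → anchor (Population P): v = (2.1/10.4)(61 − 52.2) + 17.4 = 19.18
anchor → Form Y (Population Q): y = (14.3/2.1)(19.18 − 19.0) + 47.4 = 48.6

48.6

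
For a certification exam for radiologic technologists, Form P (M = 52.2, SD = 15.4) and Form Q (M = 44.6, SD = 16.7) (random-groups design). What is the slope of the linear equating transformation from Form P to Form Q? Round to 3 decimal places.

1.084

A = SD_Y / SD_X = 16.7 / 15.4 = 1.084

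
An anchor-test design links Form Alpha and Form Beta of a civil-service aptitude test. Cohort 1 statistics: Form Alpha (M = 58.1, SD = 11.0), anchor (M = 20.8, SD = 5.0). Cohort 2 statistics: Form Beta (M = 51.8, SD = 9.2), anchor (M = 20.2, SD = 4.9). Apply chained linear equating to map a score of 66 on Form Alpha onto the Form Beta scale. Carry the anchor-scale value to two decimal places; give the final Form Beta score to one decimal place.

Form Alpha → anchor (Cohort 1): v = (5.0/11.0)(66 − 58.1) + 20.8 = 24.39
anchor → Form Beta (Cohort 2): y = (9.2/4.9)(24.39 − 20.2) + 51.8 = 59.7

59.7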